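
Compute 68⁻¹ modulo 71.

47

71 = 1·68 + 3
68 = 22·3 + 2
3 = 1·2 + 1
2 = 2·1 + 0
gcd(68, 71) = 1, so the inverse exists.
Bézout: 1 = 23·71 − 24·68.
So 68⁻¹ ≡ −24 ≡ 47 (mod 71).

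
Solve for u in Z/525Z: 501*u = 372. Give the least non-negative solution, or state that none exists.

72

gcd(501, 525) = 3, and 3 | 372, so solutions exist.
Divide through by 3: 167*u ≡ 124 (mod 175).
167⁻¹ ≡ 153 (mod 175).
u ≡ 153*124 ≡ 72 (mod 175).
The smallest non-negative solution is u = 72.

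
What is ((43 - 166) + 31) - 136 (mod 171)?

43 - 166 = -123 ≡ 48 (mod 171)
48 + 31 = 79
79 - 136 = -57 ≡ 114 (mod 171)

114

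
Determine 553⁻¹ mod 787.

750

787 = 1×553 + 234
553 = 2×234 + 85
234 = 2×85 + 64
85 = 1×64 + 21
64 = 3×21 + 1
21 = 21×1 + 0
gcd(553, 787) = 1, so the inverse exists.
Back-substitute for 1:
1 = 1×64 − 3×21
  = −3×85 + 4×64
  = 4×234 − 11×85
  = −11×553 + 26×234
  = 26×787 − 37×553
So 553⁻¹ ≡ −37 ≡ 750 (mod 787).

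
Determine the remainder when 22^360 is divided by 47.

36

Compute successive squares:
360 in binary is 101101000, i.e. 360 = 256 + 64 + 32 + 8.
22^1 ≡ 22 (mod 47)
22^2 ≡ 22^2 = 484 ≡ 14 (mod 47)
22^4 ≡ 14^2 = 196 ≡ 8 (mod 47)
22^8 ≡ 8^2 = 64 ≡ 17 (mod 47)
22^16 ≡ 17^2 = 289 ≡ 7 (mod 47)
22^32 ≡ 7^2 = 49 ≡ 2 (mod 47)
22^64 ≡ 2^2 = 4 (mod 47)
22^128 ≡ 4^2 = 16 (mod 47)
22^256 ≡ 16^2 = 256 ≡ 21 (mod 47)
22^360 = 22^256 * 22^64 * 22^32 * 22^8 ≡ 21 * 4 * 2 * 17 (mod 47).
Accumulate the product:
21 * 4 = 84 ≡ 37
37 * 2 = 74 ≡ 27
27 * 17 = 459 ≡ 36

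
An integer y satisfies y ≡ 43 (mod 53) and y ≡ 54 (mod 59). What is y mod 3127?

467

53⁻¹ mod 59: 53*49 ≡ 1 (mod 59), so 53⁻¹ ≡ 49.
y = 43 + 53*((54 − 43)*49 mod 59) = 43 + 53*8 = 467.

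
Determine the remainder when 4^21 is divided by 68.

Compute successive squares:
21 in binary is 10101, i.e. 21 = 16 + 4 + 1.
4^1 ≡ 4 (mod 68)
4^2 ≡ 4^2 = 16 (mod 68)
4^4 ≡ 16^2 = 256 ≡ 52 (mod 68)
4^8 ≡ 52^2 = 2704 ≡ 52 (mod 68)
4^16 ≡ 52^2 = 2704 ≡ 52 (mod 68)
4^21 = 4^16 × 4^4 × 4^1 ≡ 52 × 52 × 4 (mod 68).
Accumulate the product:
52 × 52 = 2704 ≡ 52
52 × 4 = 208 ≡ 4

4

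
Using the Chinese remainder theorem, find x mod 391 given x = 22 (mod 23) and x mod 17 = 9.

23⁻¹ mod 17: 23×3 ≡ 1 (mod 17), so 23⁻¹ ≡ 3.
x = 22 + 23×((9 − 22)×3 mod 17) = 22 + 23×12 = 298.
Check: 298 mod 23 = 22, 298 mod 17 = 9. ✓

298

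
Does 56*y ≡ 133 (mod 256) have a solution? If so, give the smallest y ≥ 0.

no solution

gcd(56, 256) = 8, and 8 does not divide 133.
So the congruence has no solution.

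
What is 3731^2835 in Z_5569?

4595

Using repeated squaring:
2835 in binary is 101100010011, i.e. 2835 = 2048 + 512 + 256 + 16 + 2 + 1.
3731^1 ≡ 3731 (mod 5569)
3731^2 ≡ 3731^2 = 13920361 ≡ 3430 (mod 5569)
3731^4 ≡ 3430^2 = 11764900 ≡ 3172 (mod 5569)
3731^8 ≡ 3172^2 = 10061584 ≡ 3970 (mod 5569)
3731^16 ≡ 3970^2 = 15760900 ≡ 630 (mod 5569)
3731^32 ≡ 630^2 = 396900 ≡ 1501 (mod 5569)
3731^64 ≡ 1501^2 = 2253001 ≡ 3125 (mod 5569)
3731^128 ≡ 3125^2 = 9765625 ≡ 3168 (mod 5569)
3731^256 ≡ 3168^2 = 10036224 ≡ 886 (mod 5569)
3731^512 ≡ 886^2 = 784996 ≡ 5336 (mod 5569)
3731^1024 ≡ 5336^2 = 28472896 ≡ 4168 (mod 5569)
3731^2048 ≡ 4168^2 = 17372224 ≡ 2513 (mod 5569)
3731^2835 = 3731^2048 · 3731^512 · 3731^256 · 3731^16 · 3731^2 · 3731^1 ≡ 2513 · 5336 · 886 · 630 · 3430 · 3731 (mod 5569).
Accumulate the product:
2513 · 5336 = 13409368 ≡ 4785
4785 · 886 = 4239510 ≡ 1501
1501 · 630 = 945630 ≡ 4469
4469 · 3430 = 15328670 ≡ 2782
2782 · 3731 = 10379642 ≡ 4595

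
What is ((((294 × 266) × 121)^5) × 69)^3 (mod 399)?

0

294 × 266 = 78204 ≡ 0 (mod 399)
0 × 121 = 0
(0)^5 ≡ 0 (mod 399)
0 × 69 = 0
(0)^3 ≡ 0 (mod 399)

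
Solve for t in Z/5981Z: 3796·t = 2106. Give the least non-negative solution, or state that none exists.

5449

gcd(3796, 5981) = 1, so a unique solution mod 5981 exists.
3796⁻¹ ≡ 4095 (mod 5981).
t ≡ 4095·2106 ≡ 5449 (mod 5981).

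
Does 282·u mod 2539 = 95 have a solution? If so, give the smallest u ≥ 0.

1684

gcd(282, 2539) = 1, so a unique solution mod 2539 exists.
282⁻¹ ≡ 2530 (mod 2539).
u ≡ 2530·95 ≡ 1684 (mod 2539).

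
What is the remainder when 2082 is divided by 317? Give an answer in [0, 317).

2082 = 6·317 + 180, so 2082 ≡ 180 (mod 317).

180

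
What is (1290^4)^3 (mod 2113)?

507

(1290)^4 ≡ 1563 (mod 2113)
(1563)^3 ≡ 507 (mod 2113)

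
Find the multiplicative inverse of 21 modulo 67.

16

67 = 3·21 + 4
21 = 5·4 + 1
4 = 4·1 + 0
gcd(21, 67) = 1, so the inverse exists.
Back-substitute for 1:
1 = 1·21 − 5·4
  = −5·67 + 16·21
So 21⁻¹ ≡ 16 (mod 67).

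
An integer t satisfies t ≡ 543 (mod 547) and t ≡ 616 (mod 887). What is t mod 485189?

547⁻¹ mod 887: 547·60 ≡ 1 (mod 887), so 547⁻¹ ≡ 60.
t = 543 + 547·((616 − 543)·60 mod 887) = 543 + 547·832 = 455647.

455647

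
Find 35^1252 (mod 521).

Compute successive squares:
35^1 ≡ 35 (mod 521)
35^2 ≡ 35^2 = 1225 ≡ 183 (mod 521)
35^4 ≡ 183^2 = 33489 ≡ 145 (mod 521)
35^8 ≡ 145^2 = 21025 ≡ 185 (mod 521)
35^16 ≡ 185^2 = 34225 ≡ 360 (mod 521)
35^32 ≡ 360^2 = 129600 ≡ 392 (mod 521)
35^64 ≡ 392^2 = 153664 ≡ 490 (mod 521)
35^128 ≡ 490^2 = 240100 ≡ 440 (mod 521)
35^256 ≡ 440^2 = 193600 ≡ 309 (mod 521)
35^512 ≡ 309^2 = 95481 ≡ 138 (mod 521)
35^1024 ≡ 138^2 = 19044 ≡ 288 (mod 521)
35^1252 = 35^1024 * 35^128 * 35^64 * 35^32 * 35^4 ≡ 288 * 440 * 490 * 392 * 145 (mod 521).
Accumulate the product:
288 * 440 = 126720 ≡ 117
117 * 490 = 57330 ≡ 20
20 * 392 = 7840 ≡ 25
25 * 145 = 3625 ≡ 499

499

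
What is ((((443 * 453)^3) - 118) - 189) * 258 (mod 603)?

443 * 453 = 200679 ≡ 483 (mod 603)
(483)^3 ≡ 198 (mod 603)
198 - 118 = 80
80 - 189 = -109 ≡ 494 (mod 603)
494 * 258 = 127452 ≡ 219 (mod 603)

219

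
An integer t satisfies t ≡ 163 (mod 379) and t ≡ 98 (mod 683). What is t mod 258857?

379⁻¹ mod 683: 379·510 ≡ 1 (mod 683), so 379⁻¹ ≡ 510.
t = 163 + 379·((98 − 163)·510 mod 683) = 163 + 379·317 = 120306.

120306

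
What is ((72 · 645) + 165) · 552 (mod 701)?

662

72 · 645 = 46440 ≡ 174 (mod 701)
174 + 165 = 339
339 · 552 = 187128 ≡ 662 (mod 701)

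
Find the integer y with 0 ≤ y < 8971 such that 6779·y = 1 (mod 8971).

Run the extended Euclidean algorithm:
8971 = 1*6779 + 2192
6779 = 3*2192 + 203
2192 = 10*203 + 162
203 = 1*162 + 41
162 = 3*41 + 39
41 = 1*39 + 2
39 = 19*2 + 1
2 = 2*1 + 0
gcd(6779, 8971) = 1, so the inverse exists.
Back-substitute for 1:
1 = 1*39 − 19*2
  = −19*41 + 20*39
  = 20*162 − 79*41
  = −79*203 + 99*162
  = 99*2192 − 1069*203
  = −1069*6779 + 3306*2192
  = 3306*8971 − 4375*6779
So 6779⁻¹ ≡ −4375 ≡ 4596 (mod 8971).

4596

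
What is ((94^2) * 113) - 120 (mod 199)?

(94)^2 ≡ 80 (mod 199)
80 * 113 = 9040 ≡ 85 (mod 199)
85 - 120 = -35 ≡ 164 (mod 199)

164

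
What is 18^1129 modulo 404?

1129 in binary is 10001101001, i.e. 1129 = 1024 + 64 + 32 + 8 + 1.
18^1 ≡ 18 (mod 404)
18^2 ≡ 18^2 = 324 (mod 404)
18^4 ≡ 324^2 = 104976 ≡ 340 (mod 404)
18^8 ≡ 340^2 = 115600 ≡ 56 (mod 404)
18^16 ≡ 56^2 = 3136 ≡ 308 (mod 404)
18^32 ≡ 308^2 = 94864 ≡ 328 (mod 404)
18^64 ≡ 328^2 = 107584 ≡ 120 (mod 404)
18^128 ≡ 120^2 = 14400 ≡ 260 (mod 404)
18^256 ≡ 260^2 = 67600 ≡ 132 (mod 404)
18^512 ≡ 132^2 = 17424 ≡ 52 (mod 404)
18^1024 ≡ 52^2 = 2704 ≡ 280 (mod 404)
18^1129 = 18^1024 × 18^64 × 18^32 × 18^8 × 18^1 ≡ 280 × 120 × 328 × 56 × 18 (mod 404).
Accumulate the product:
280 × 120 = 33600 ≡ 68
68 × 328 = 22304 ≡ 84
84 × 56 = 4704 ≡ 260
260 × 18 = 4680 ≡ 236

236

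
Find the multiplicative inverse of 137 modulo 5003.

Run the extended Euclidean algorithm:
5003 = 36*137 + 71
137 = 1*71 + 66
71 = 1*66 + 5
66 = 13*5 + 1
5 = 5*1 + 0
gcd(137, 5003) = 1, so the inverse exists.
Bézout: 1 = −27*5003 + 986*137.
So 137⁻¹ ≡ 986 (mod 5003).

986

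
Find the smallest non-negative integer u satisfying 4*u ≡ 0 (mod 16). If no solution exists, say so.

0

gcd(4, 16) = 4, and 4 | 0, so solutions exist.
Divide through by 4: 1*u ≡ 0 (mod 4).
1⁻¹ ≡ 1 (mod 4).
u ≡ 1*0 ≡ 0 (mod 4).
The smallest non-negative solution is u = 0.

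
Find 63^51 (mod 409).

66

Compute successive squares:
51 in binary is 110011, i.e. 51 = 32 + 16 + 2 + 1.
63^1 ≡ 63 (mod 409)
63^2 ≡ 63^2 = 3969 ≡ 288 (mod 409)
63^4 ≡ 288^2 = 82944 ≡ 326 (mod 409)
63^8 ≡ 326^2 = 106276 ≡ 345 (mod 409)
63^16 ≡ 345^2 = 119025 ≡ 6 (mod 409)
63^32 ≡ 6^2 = 36 (mod 409)
63^51 = 63^32 × 63^16 × 63^2 × 63^1 ≡ 36 × 6 × 288 × 63 (mod 409).
Accumulate the product:
36 × 6 = 216
216 × 288 = 62208 ≡ 40
40 × 63 = 2520 ≡ 66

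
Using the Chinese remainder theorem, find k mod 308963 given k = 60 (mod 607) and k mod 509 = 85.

607⁻¹ mod 509: 607*348 ≡ 1 (mod 509), so 607⁻¹ ≡ 348.
k = 60 + 607*((85 − 60)*348 mod 509) = 60 + 607*47 = 28589.

28589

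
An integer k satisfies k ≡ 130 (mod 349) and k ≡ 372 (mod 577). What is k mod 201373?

349⁻¹ mod 577: 349×124 ≡ 1 (mod 577), so 349⁻¹ ≡ 124.
k = 130 + 349×((372 − 130)×124 mod 577) = 130 + 349×4 = 1526.

1526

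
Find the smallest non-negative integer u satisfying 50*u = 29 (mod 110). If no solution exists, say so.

gcd(50, 110) = 10, and 10 does not divide 29.
So the congruence has no solution.

no solution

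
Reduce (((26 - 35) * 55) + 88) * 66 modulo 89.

16

26 - 35 = -9 ≡ 80 (mod 89)
80 * 55 = 4400 ≡ 39 (mod 89)
39 + 88 = 127 ≡ 38 (mod 89)
38 * 66 = 2508 ≡ 16 (mod 89)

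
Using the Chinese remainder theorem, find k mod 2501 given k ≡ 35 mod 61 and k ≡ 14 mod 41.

96

61⁻¹ mod 41: 61*39 ≡ 1 (mod 41), so 61⁻¹ ≡ 39.
k = 35 + 61*((14 − 35)*39 mod 41) = 35 + 61*1 = 96.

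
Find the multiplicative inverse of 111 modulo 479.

82

By the extended Euclidean algorithm:
479 = 4·111 + 35
111 = 3·35 + 6
35 = 5·6 + 5
6 = 1·5 + 1
5 = 5·1 + 0
gcd(111, 479) = 1, so the inverse exists.
Back-substitute for 1:
1 = 1·6 − 1·5
  = −1·35 + 6·6
  = 6·111 − 19·35
  = −19·479 + 82·111
So 111⁻¹ ≡ 82 (mod 479).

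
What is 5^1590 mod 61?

1

Compute successive squares:
5^1 ≡ 5 (mod 61)
5^2 ≡ 5^2 = 25 (mod 61)
5^4 ≡ 25^2 = 625 ≡ 15 (mod 61)
5^8 ≡ 15^2 = 225 ≡ 42 (mod 61)
5^16 ≡ 42^2 = 1764 ≡ 56 (mod 61)
5^32 ≡ 56^2 = 3136 ≡ 25 (mod 61)
5^64 ≡ 25^2 = 625 ≡ 15 (mod 61)
5^128 ≡ 15^2 = 225 ≡ 42 (mod 61)
5^256 ≡ 42^2 = 1764 ≡ 56 (mod 61)
5^512 ≡ 56^2 = 3136 ≡ 25 (mod 61)
5^1024 ≡ 25^2 = 625 ≡ 15 (mod 61)
5^1590 = 5^1024 * 5^512 * 5^32 * 5^16 * 5^4 * 5^2 ≡ 15 * 25 * 25 * 56 * 15 * 25 (mod 61).
Accumulate the product:
15 * 25 = 375 ≡ 9
9 * 25 = 225 ≡ 42
42 * 56 = 2352 ≡ 34
34 * 15 = 510 ≡ 22
22 * 25 = 550 ≡ 1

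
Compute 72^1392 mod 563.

513

1392 in binary is 10101110000, i.e. 1392 = 1024 + 256 + 64 + 32 + 16.
72^1 ≡ 72 (mod 563)
72^2 ≡ 72^2 = 5184 ≡ 117 (mod 563)
72^4 ≡ 117^2 = 13689 ≡ 177 (mod 563)
72^8 ≡ 177^2 = 31329 ≡ 364 (mod 563)
72^16 ≡ 364^2 = 132496 ≡ 191 (mod 563)
72^32 ≡ 191^2 = 36481 ≡ 449 (mod 563)
72^64 ≡ 449^2 = 201601 ≡ 47 (mod 563)
72^128 ≡ 47^2 = 2209 ≡ 520 (mod 563)
72^256 ≡ 520^2 = 270400 ≡ 160 (mod 563)
72^512 ≡ 160^2 = 25600 ≡ 265 (mod 563)
72^1024 ≡ 265^2 = 70225 ≡ 413 (mod 563)
72^1392 = 72^1024 * 72^256 * 72^64 * 72^32 * 72^16 ≡ 413 * 160 * 47 * 449 * 191 (mod 563).
Accumulate the product:
413 * 160 = 66080 ≡ 209
209 * 47 = 9823 ≡ 252
252 * 449 = 113148 ≡ 548
548 * 191 = 104668 ≡ 513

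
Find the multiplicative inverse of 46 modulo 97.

19

97 = 2·46 + 5
46 = 9·5 + 1
5 = 5·1 + 0
gcd(46, 97) = 1, so the inverse exists.
Back-substitute for 1:
1 = 1·46 − 9·5
  = −9·97 + 19·46
So 46⁻¹ ≡ 19 (mod 97).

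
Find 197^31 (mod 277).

101

Compute successive squares:
31 in binary is 11111, i.e. 31 = 16 + 8 + 4 + 2 + 1.
197^1 ≡ 197 (mod 277)
197^2 ≡ 197^2 = 38809 ≡ 29 (mod 277)
197^4 ≡ 29^2 = 841 ≡ 10 (mod 277)
197^8 ≡ 10^2 = 100 (mod 277)
197^16 ≡ 100^2 = 10000 ≡ 28 (mod 277)
197^31 = 197^16 × 197^8 × 197^4 × 197^2 × 197^1 ≡ 28 × 100 × 10 × 29 × 197 (mod 277).
Accumulate the product:
28 × 100 = 2800 ≡ 30
30 × 10 = 300 ≡ 23
23 × 29 = 667 ≡ 113
113 × 197 = 22261 ≡ 101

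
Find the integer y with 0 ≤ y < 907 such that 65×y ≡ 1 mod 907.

307

907 = 13*65 + 62
65 = 1*62 + 3
62 = 20*3 + 2
3 = 1*2 + 1
2 = 2*1 + 0
gcd(65, 907) = 1, so the inverse exists.
Bézout: 1 = −22*907 + 307*65.
So 65⁻¹ ≡ 307 (mod 907).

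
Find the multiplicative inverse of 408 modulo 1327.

992

By the extended Euclidean algorithm:
1327 = 3·408 + 103
408 = 3·103 + 99
103 = 1·99 + 4
99 = 24·4 + 3
4 = 1·3 + 1
3 = 3·1 + 0
gcd(408, 1327) = 1, so the inverse exists.
Bézout: 1 = 103·1327 − 335·408.
So 408⁻¹ ≡ −335 ≡ 992 (mod 1327).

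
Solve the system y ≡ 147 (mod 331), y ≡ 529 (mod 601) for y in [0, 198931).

331⁻¹ mod 601: 331·69 ≡ 1 (mod 601), so 331⁻¹ ≡ 69.
y = 147 + 331·((529 − 147)·69 mod 601) = 147 + 331·515 = 170612.

170612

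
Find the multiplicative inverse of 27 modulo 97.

18

97 = 3·27 + 16
27 = 1·16 + 11
16 = 1·11 + 5
11 = 2·5 + 1
5 = 5·1 + 0
gcd(27, 97) = 1, so the inverse exists.
Back-substitute for 1:
1 = 1·11 − 2·5
  = −2·16 + 3·11
  = 3·27 − 5·16
  = −5·97 + 18·27
So 27⁻¹ ≡ 18 (mod 97).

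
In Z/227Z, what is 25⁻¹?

227 = 9×25 + 2
25 = 12×2 + 1
2 = 2×1 + 0
gcd(25, 227) = 1, so the inverse exists.
Back-substitute for 1:
1 = 1×25 − 12×2
  = −12×227 + 109×25
So 25⁻¹ ≡ 109 (mod 227).

109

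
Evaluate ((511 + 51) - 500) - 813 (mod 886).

135

511 + 51 = 562
562 - 500 = 62
62 - 813 = -751 ≡ 135 (mod 886)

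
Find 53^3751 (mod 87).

By square-and-multiply:
3751 in binary is 111010100111, i.e. 3751 = 2048 + 1024 + 512 + 128 + 32 + 4 + 2 + 1.
53^1 ≡ 53 (mod 87)
53^2 ≡ 53^2 = 2809 ≡ 25 (mod 87)
53^4 ≡ 25^2 = 625 ≡ 16 (mod 87)
53^8 ≡ 16^2 = 256 ≡ 82 (mod 87)
53^16 ≡ 82^2 = 6724 ≡ 25 (mod 87)
53^32 ≡ 25^2 = 625 ≡ 16 (mod 87)
53^64 ≡ 16^2 = 256 ≡ 82 (mod 87)
53^128 ≡ 82^2 = 6724 ≡ 25 (mod 87)
53^256 ≡ 25^2 = 625 ≡ 16 (mod 87)
53^512 ≡ 16^2 = 256 ≡ 82 (mod 87)
53^1024 ≡ 82^2 = 6724 ≡ 25 (mod 87)
53^2048 ≡ 25^2 = 625 ≡ 16 (mod 87)
53^3751 = 53^2048 × 53^1024 × 53^512 × 53^128 × 53^32 × 53^4 × 53^2 × 53^1 ≡ 16 × 25 × 82 × 25 × 16 × 16 × 25 × 53 (mod 87).
Accumulate the product:
16 × 25 = 400 ≡ 52
52 × 82 = 4264 ≡ 1
1 × 25 = 25
25 × 16 = 400 ≡ 52
52 × 16 = 832 ≡ 49
49 × 25 = 1225 ≡ 7
7 × 53 = 371 ≡ 23

23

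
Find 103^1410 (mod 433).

293

Using repeated squaring:
1410 in binary is 10110000010, i.e. 1410 = 1024 + 256 + 128 + 2.
103^1 ≡ 103 (mod 433)
103^2 ≡ 103^2 = 10609 ≡ 217 (mod 433)
103^4 ≡ 217^2 = 47089 ≡ 325 (mod 433)
103^8 ≡ 325^2 = 105625 ≡ 406 (mod 433)
103^16 ≡ 406^2 = 164836 ≡ 296 (mod 433)
103^32 ≡ 296^2 = 87616 ≡ 150 (mod 433)
103^64 ≡ 150^2 = 22500 ≡ 417 (mod 433)
103^128 ≡ 417^2 = 173889 ≡ 256 (mod 433)
103^256 ≡ 256^2 = 65536 ≡ 153 (mod 433)
103^512 ≡ 153^2 = 23409 ≡ 27 (mod 433)
103^1024 ≡ 27^2 = 729 ≡ 296 (mod 433)
103^1410 = 103^1024 × 103^256 × 103^128 × 103^2 ≡ 296 × 153 × 256 × 217 (mod 433).
Accumulate the product:
296 × 153 = 45288 ≡ 256
256 × 256 = 65536 ≡ 153
153 × 217 = 33201 ≡ 293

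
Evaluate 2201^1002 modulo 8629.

1002 in binary is 1111101010, i.e. 1002 = 512 + 256 + 128 + 64 + 32 + 8 + 2.
2201^1 ≡ 2201 (mod 8629)
2201^2 ≡ 2201^2 = 4844401 ≡ 3532 (mod 8629)
2201^4 ≡ 3532^2 = 12475024 ≡ 6119 (mod 8629)
2201^8 ≡ 6119^2 = 37442161 ≡ 930 (mod 8629)
2201^16 ≡ 930^2 = 864900 ≡ 2000 (mod 8629)
2201^32 ≡ 2000^2 = 4000000 ≡ 4773 (mod 8629)
2201^64 ≡ 4773^2 = 22781529 ≡ 969 (mod 8629)
2201^128 ≡ 969^2 = 938961 ≡ 7029 (mod 8629)
2201^256 ≡ 7029^2 = 49406841 ≡ 5816 (mod 8629)
2201^512 ≡ 5816^2 = 33825856 ≡ 176 (mod 8629)
2201^1002 = 2201^512 × 2201^256 × 2201^128 × 2201^64 × 2201^32 × 2201^8 × 2201^2 ≡ 176 × 5816 × 7029 × 969 × 4773 × 930 × 3532 (mod 8629).
Accumulate the product:
176 × 5816 = 1023616 ≡ 5394
5394 × 7029 = 37914426 ≡ 7229
7229 × 969 = 7004901 ≡ 6782
6782 × 4773 = 32370486 ≡ 3107
3107 × 930 = 2889510 ≡ 7424
7424 × 3532 = 26221568 ≡ 6666

6666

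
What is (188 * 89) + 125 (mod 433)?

188 * 89 = 16732 ≡ 278 (mod 433)
278 + 125 = 403

403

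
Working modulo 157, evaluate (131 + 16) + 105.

95

131 + 16 = 147
147 + 105 = 252 ≡ 95 (mod 157)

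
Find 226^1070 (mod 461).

447

1070 in binary is 10000101110, i.e. 1070 = 1024 + 32 + 8 + 4 + 2.
226^1 ≡ 226 (mod 461)
226^2 ≡ 226^2 = 51076 ≡ 366 (mod 461)
226^4 ≡ 366^2 = 133956 ≡ 266 (mod 461)
226^8 ≡ 266^2 = 70756 ≡ 223 (mod 461)
226^16 ≡ 223^2 = 49729 ≡ 402 (mod 461)
226^32 ≡ 402^2 = 161604 ≡ 254 (mod 461)
226^64 ≡ 254^2 = 64516 ≡ 437 (mod 461)
226^128 ≡ 437^2 = 190969 ≡ 115 (mod 461)
226^256 ≡ 115^2 = 13225 ≡ 317 (mod 461)
226^512 ≡ 317^2 = 100489 ≡ 452 (mod 461)
226^1024 ≡ 452^2 = 204304 ≡ 81 (mod 461)
226^1070 = 226^1024 * 226^32 * 226^8 * 226^4 * 226^2 ≡ 81 * 254 * 223 * 266 * 366 (mod 461).
Accumulate the product:
81 * 254 = 20574 ≡ 290
290 * 223 = 64670 ≡ 130
130 * 266 = 34580 ≡ 5
5 * 366 = 1830 ≡ 447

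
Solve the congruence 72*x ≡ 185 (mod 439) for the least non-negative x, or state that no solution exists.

gcd(72, 439) = 1, so a unique solution mod 439 exists.
72⁻¹ ≡ 250 (mod 439).
x ≡ 250*185 ≡ 155 (mod 439).

155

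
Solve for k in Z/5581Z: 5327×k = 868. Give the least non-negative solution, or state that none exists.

gcd(5327, 5581) = 1, so a unique solution mod 5581 exists.
5327⁻¹ ≡ 3186 (mod 5581).
k ≡ 3186×868 ≡ 2853 (mod 5581).

2853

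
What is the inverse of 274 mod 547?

2

547 = 1·274 + 273
274 = 1·273 + 1
273 = 273·1 + 0
gcd(274, 547) = 1, so the inverse exists.
Back-substitute for 1:
1 = 1·274 − 1·273
  = −1·547 + 2·274
So 274⁻¹ ≡ 2 (mod 547).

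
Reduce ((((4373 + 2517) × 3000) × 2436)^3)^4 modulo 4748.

3660

4373 + 2517 = 6890 ≡ 2142 (mod 4748)
2142 × 3000 = 6426000 ≡ 1956 (mod 4748)
1956 × 2436 = 4764816 ≡ 2572 (mod 4748)
(2572)^3 ≡ 4160 (mod 4748)
(4160)^4 ≡ 3660 (mod 4748)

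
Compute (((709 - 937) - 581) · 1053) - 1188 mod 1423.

709 - 937 = -228 ≡ 1195 (mod 1423)
1195 - 581 = 614
614 · 1053 = 646542 ≡ 500 (mod 1423)
500 - 1188 = -688 ≡ 735 (mod 1423)

735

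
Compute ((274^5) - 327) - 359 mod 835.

78

(274)^5 ≡ 764 (mod 835)
764 - 327 = 437
437 - 359 = 78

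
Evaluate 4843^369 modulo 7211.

Using repeated squaring:
4843^1 ≡ 4843 (mod 7211)
4843^2 ≡ 4843^2 = 23454649 ≡ 4477 (mod 7211)
4843^4 ≡ 4477^2 = 20043529 ≡ 4160 (mod 7211)
4843^8 ≡ 4160^2 = 17305600 ≡ 6411 (mod 7211)
4843^16 ≡ 6411^2 = 41100921 ≡ 5432 (mod 7211)
4843^32 ≡ 5432^2 = 29506624 ≡ 6423 (mod 7211)
4843^64 ≡ 6423^2 = 41254929 ≡ 798 (mod 7211)
4843^128 ≡ 798^2 = 636804 ≡ 2236 (mod 7211)
4843^256 ≡ 2236^2 = 4999696 ≡ 2473 (mod 7211)
4843^369 = 4843^256 × 4843^64 × 4843^32 × 4843^16 × 4843^1 ≡ 2473 × 798 × 6423 × 5432 × 4843 (mod 7211).
Accumulate the product:
2473 × 798 = 1973454 ≡ 4851
4851 × 6423 = 31157973 ≡ 6453
6453 × 5432 = 35052696 ≡ 25
25 × 4843 = 121075 ≡ 5699

5699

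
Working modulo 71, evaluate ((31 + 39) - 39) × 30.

7

31 + 39 = 70
70 - 39 = 31
31 × 30 = 930 ≡ 7 (mod 71)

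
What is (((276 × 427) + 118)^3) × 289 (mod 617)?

276 × 427 = 117852 ≡ 5 (mod 617)
5 + 118 = 123
(123)^3 ≡ 612 (mod 617)
612 × 289 = 176868 ≡ 406 (mod 617)

406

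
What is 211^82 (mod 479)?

105

211^1 ≡ 211 (mod 479)
211^2 ≡ 211^2 = 44521 ≡ 453 (mod 479)
211^4 ≡ 453^2 = 205209 ≡ 197 (mod 479)
211^8 ≡ 197^2 = 38809 ≡ 10 (mod 479)
211^16 ≡ 10^2 = 100 (mod 479)
211^32 ≡ 100^2 = 10000 ≡ 420 (mod 479)
211^64 ≡ 420^2 = 176400 ≡ 128 (mod 479)
211^82 = 211^64 * 211^16 * 211^2 ≡ 128 * 100 * 453 (mod 479).
Accumulate the product:
128 * 100 = 12800 ≡ 346
346 * 453 = 156738 ≡ 105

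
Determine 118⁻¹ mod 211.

152

211 = 1·118 + 93
118 = 1·93 + 25
93 = 3·25 + 18
25 = 1·18 + 7
18 = 2·7 + 4
7 = 1·4 + 3
4 = 1·3 + 1
3 = 3·1 + 0
gcd(118, 211) = 1, so the inverse exists.
Bézout: 1 = 33·211 − 59·118.
So 118⁻¹ ≡ −59 ≡ 152 (mod 211).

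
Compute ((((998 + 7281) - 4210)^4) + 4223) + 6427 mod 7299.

998 + 7281 = 8279 ≡ 980 (mod 7299)
980 - 4210 = -3230 ≡ 4069 (mod 7299)
(4069)^4 ≡ 6787 (mod 7299)
6787 + 4223 = 11010 ≡ 3711 (mod 7299)
3711 + 6427 = 10138 ≡ 2839 (mod 7299)

2839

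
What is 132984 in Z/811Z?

791

132984 = 163*811 + 791, so 132984 ≡ 791 (mod 811).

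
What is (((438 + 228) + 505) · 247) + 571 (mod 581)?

470

438 + 228 = 666 ≡ 85 (mod 581)
85 + 505 = 590 ≡ 9 (mod 581)
9 · 247 = 2223 ≡ 480 (mod 581)
480 + 571 = 1051 ≡ 470 (mod 581)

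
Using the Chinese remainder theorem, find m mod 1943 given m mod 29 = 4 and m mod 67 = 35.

236

29⁻¹ mod 67: 29·37 ≡ 1 (mod 67), so 29⁻¹ ≡ 37.
m = 4 + 29·((35 − 4)·37 mod 67) = 4 + 29·8 = 236.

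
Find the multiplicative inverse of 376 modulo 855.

855 = 2*376 + 103
376 = 3*103 + 67
103 = 1*67 + 36
67 = 1*36 + 31
36 = 1*31 + 5
31 = 6*5 + 1
5 = 5*1 + 0
gcd(376, 855) = 1, so the inverse exists.
Back-substitute for 1:
1 = 1*31 − 6*5
  = −6*36 + 7*31
  = 7*67 − 13*36
  = −13*103 + 20*67
  = 20*376 − 73*103
  = −73*855 + 166*376
So 376⁻¹ ≡ 166 (mod 855).

166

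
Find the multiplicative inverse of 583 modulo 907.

907 = 1·583 + 324
583 = 1·324 + 259
324 = 1·259 + 65
259 = 3·65 + 64
65 = 1·64 + 1
64 = 64·1 + 0
gcd(583, 907) = 1, so the inverse exists.
Bézout: 1 = 9·907 − 14·583.
So 583⁻¹ ≡ −14 ≡ 893 (mod 907).

893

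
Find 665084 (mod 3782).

3234

665084 = 175·3782 + 3234, so 665084 ≡ 3234 (mod 3782).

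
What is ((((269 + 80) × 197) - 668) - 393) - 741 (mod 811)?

449

269 + 80 = 349
349 × 197 = 68753 ≡ 629 (mod 811)
629 - 668 = -39 ≡ 772 (mod 811)
772 - 393 = 379
379 - 741 = -362 ≡ 449 (mod 811)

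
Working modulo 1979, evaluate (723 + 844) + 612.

723 + 844 = 1567
1567 + 612 = 2179 ≡ 200 (mod 1979)

200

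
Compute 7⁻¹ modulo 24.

7

Apply the Euclidean algorithm and back-substitute:
24 = 3·7 + 3
7 = 2·3 + 1
3 = 3·1 + 0
gcd(7, 24) = 1, so the inverse exists.
Back-substitute for 1:
1 = 1·7 − 2·3
  = −2·24 + 7·7
So 7⁻¹ ≡ 7 (mod 24).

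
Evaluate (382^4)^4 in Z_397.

(382)^4 ≡ 206 (mod 397)
(206)^4 ≡ 261 (mod 397)

261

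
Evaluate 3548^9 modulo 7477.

9 in binary is 1001, i.e. 9 = 8 + 1.
3548^1 ≡ 3548 (mod 7477)
3548^2 ≡ 3548^2 = 12588304 ≡ 4513 (mod 7477)
3548^4 ≡ 4513^2 = 20367169 ≡ 7298 (mod 7477)
3548^8 ≡ 7298^2 = 53260804 ≡ 2133 (mod 7477)
3548^9 = 3548^8 · 3548^1 ≡ 2133 · 3548 (mod 7477).
2133 · 3548 = 7567884 ≡ 1160 (mod 7477).

1160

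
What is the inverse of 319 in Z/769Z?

135

Apply the Euclidean algorithm and back-substitute:
769 = 2·319 + 131
319 = 2·131 + 57
131 = 2·57 + 17
57 = 3·17 + 6
17 = 2·6 + 5
6 = 1·5 + 1
5 = 5·1 + 0
gcd(319, 769) = 1, so the inverse exists.
Back-substitute for 1:
1 = 1·6 − 1·5
  = −1·17 + 3·6
  = 3·57 − 10·17
  = −10·131 + 23·57
  = 23·319 − 56·131
  = −56·769 + 135·319
So 319⁻¹ ≡ 135 (mod 769).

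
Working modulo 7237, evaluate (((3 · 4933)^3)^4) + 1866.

2649

3 · 4933 = 14799 ≡ 325 (mod 7237)
(325)^3 ≡ 3034 (mod 7237)
(3034)^4 ≡ 783 (mod 7237)
783 + 1866 = 2649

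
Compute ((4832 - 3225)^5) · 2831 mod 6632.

4832 - 3225 = 1607
(1607)^5 ≡ 6207 (mod 6632)
6207 · 2831 = 17572017 ≡ 3849 (mod 6632)

3849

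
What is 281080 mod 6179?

281080 = 45*6179 + 3025, so 281080 ≡ 3025 (mod 6179).

3025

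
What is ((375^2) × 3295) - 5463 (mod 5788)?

(375)^2 ≡ 1713 (mod 5788)
1713 × 3295 = 5644335 ≡ 1035 (mod 5788)
1035 - 5463 = -4428 ≡ 1360 (mod 5788)

1360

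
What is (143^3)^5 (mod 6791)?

6323

(143)^3 ≡ 4077 (mod 6791)
(4077)^5 ≡ 6323 (mod 6791)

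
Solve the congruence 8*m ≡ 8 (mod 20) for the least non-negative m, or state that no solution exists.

gcd(8, 20) = 4, and 4 | 8, so solutions exist.
Divide through by 4: 2*m ≡ 2 (mod 5).
2⁻¹ ≡ 3 (mod 5).
m ≡ 3*2 ≡ 1 (mod 5).
The smallest non-negative solution is m = 1.

1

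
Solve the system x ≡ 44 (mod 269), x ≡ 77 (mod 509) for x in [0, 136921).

269⁻¹ mod 509: 269·316 ≡ 1 (mod 509), so 269⁻¹ ≡ 316.
x = 44 + 269·((77 − 44)·316 mod 509) = 44 + 269·248 = 66756.

66756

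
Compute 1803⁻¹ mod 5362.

1255

Run the extended Euclidean algorithm:
5362 = 2*1803 + 1756
1803 = 1*1756 + 47
1756 = 37*47 + 17
47 = 2*17 + 13
17 = 1*13 + 4
13 = 3*4 + 1
4 = 4*1 + 0
gcd(1803, 5362) = 1, so the inverse exists.
Back-substitute for 1:
1 = 1*13 − 3*4
  = −3*17 + 4*13
  = 4*47 − 11*17
  = −11*1756 + 411*47
  = 411*1803 − 422*1756
  = −422*5362 + 1255*1803
So 1803⁻¹ ≡ 1255 (mod 5362).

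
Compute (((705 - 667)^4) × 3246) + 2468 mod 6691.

705 - 667 = 38
(38)^4 ≡ 4235 (mod 6691)
4235 × 3246 = 13746810 ≡ 3496 (mod 6691)
3496 + 2468 = 5964

5964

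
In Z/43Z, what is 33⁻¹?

30

43 = 1×33 + 10
33 = 3×10 + 3
10 = 3×3 + 1
3 = 3×1 + 0
gcd(33, 43) = 1, so the inverse exists.
Back-substitute for 1:
1 = 1×10 − 3×3
  = −3×33 + 10×10
  = 10×43 − 13×33
So 33⁻¹ ≡ −13 ≡ 30 (mod 43).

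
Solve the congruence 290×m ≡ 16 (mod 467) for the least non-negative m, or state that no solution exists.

gcd(290, 467) = 1, so a unique solution mod 467 exists.
290⁻¹ ≡ 124 (mod 467).
m ≡ 124×16 ≡ 116 (mod 467).

116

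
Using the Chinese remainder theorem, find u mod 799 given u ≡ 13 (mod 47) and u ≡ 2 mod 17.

47⁻¹ mod 17: 47×4 ≡ 1 (mod 17), so 47⁻¹ ≡ 4.
u = 13 + 47×((2 − 13)×4 mod 17) = 13 + 47×7 = 342.

342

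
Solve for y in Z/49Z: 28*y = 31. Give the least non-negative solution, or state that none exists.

no solution

gcd(28, 49) = 7, and 7 does not divide 31.
So the congruence has no solution.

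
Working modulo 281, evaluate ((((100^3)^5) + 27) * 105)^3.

49

(100)^3 ≡ 202 (mod 281)
(202)^5 ≡ 100 (mod 281)
100 + 27 = 127
127 * 105 = 13335 ≡ 128 (mod 281)
(128)^3 ≡ 49 (mod 281)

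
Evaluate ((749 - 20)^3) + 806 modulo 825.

749 - 20 = 729
(729)^3 ≡ 489 (mod 825)
489 + 806 = 1295 ≡ 470 (mod 825)

470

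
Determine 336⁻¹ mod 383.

383 = 1*336 + 47
336 = 7*47 + 7
47 = 6*7 + 5
7 = 1*5 + 2
5 = 2*2 + 1
2 = 2*1 + 0
gcd(336, 383) = 1, so the inverse exists.
Bézout: 1 = 143*383 − 163*336.
So 336⁻¹ ≡ −163 ≡ 220 (mod 383).

220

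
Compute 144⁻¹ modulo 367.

367 = 2*144 + 79
144 = 1*79 + 65
79 = 1*65 + 14
65 = 4*14 + 9
14 = 1*9 + 5
9 = 1*5 + 4
5 = 1*4 + 1
4 = 4*1 + 0
gcd(144, 367) = 1, so the inverse exists.
Bézout: 1 = 31*367 − 79*144.
So 144⁻¹ ≡ −79 ≡ 288 (mod 367).

288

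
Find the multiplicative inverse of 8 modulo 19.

12

Apply the Euclidean algorithm and back-substitute:
19 = 2*8 + 3
8 = 2*3 + 2
3 = 1*2 + 1
2 = 2*1 + 0
gcd(8, 19) = 1, so the inverse exists.
Back-substitute for 1:
1 = 1*3 − 1*2
  = −1*8 + 3*3
  = 3*19 − 7*8
So 8⁻¹ ≡ −7 ≡ 12 (mod 19).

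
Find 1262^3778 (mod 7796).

6692

3778 in binary is 111011000010, i.e. 3778 = 2048 + 1024 + 512 + 128 + 64 + 2.
1262^1 ≡ 1262 (mod 7796)
1262^2 ≡ 1262^2 = 1592644 ≡ 2260 (mod 7796)
1262^4 ≡ 2260^2 = 5107600 ≡ 1220 (mod 7796)
1262^8 ≡ 1220^2 = 1488400 ≡ 7160 (mod 7796)
1262^16 ≡ 7160^2 = 51265600 ≡ 6900 (mod 7796)
1262^32 ≡ 6900^2 = 47610000 ≡ 7624 (mod 7796)
1262^64 ≡ 7624^2 = 58125376 ≡ 6196 (mod 7796)
1262^128 ≡ 6196^2 = 38390416 ≡ 2912 (mod 7796)
1262^256 ≡ 2912^2 = 8479744 ≡ 5492 (mod 7796)
1262^512 ≡ 5492^2 = 30162064 ≡ 7136 (mod 7796)
1262^1024 ≡ 7136^2 = 50922496 ≡ 6820 (mod 7796)
1262^2048 ≡ 6820^2 = 46512400 ≡ 1464 (mod 7796)
1262^3778 = 1262^2048 * 1262^1024 * 1262^512 * 1262^128 * 1262^64 * 1262^2 ≡ 1464 * 6820 * 7136 * 2912 * 6196 * 2260 (mod 7796).
Accumulate the product:
1464 * 6820 = 9984480 ≡ 5600
5600 * 7136 = 39961600 ≡ 7100
7100 * 2912 = 20675200 ≡ 208
208 * 6196 = 1288768 ≡ 2428
2428 * 2260 = 5487280 ≡ 6692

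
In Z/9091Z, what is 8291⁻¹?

By the extended Euclidean algorithm:
9091 = 1*8291 + 800
8291 = 10*800 + 291
800 = 2*291 + 218
291 = 1*218 + 73
218 = 2*73 + 72
73 = 1*72 + 1
72 = 72*1 + 0
gcd(8291, 9091) = 1, so the inverse exists.
Back-substitute for 1:
1 = 1*73 − 1*72
  = −1*218 + 3*73
  = 3*291 − 4*218
  = −4*800 + 11*291
  = 11*8291 − 114*800
  = −114*9091 + 125*8291
So 8291⁻¹ ≡ 125 (mod 9091).

125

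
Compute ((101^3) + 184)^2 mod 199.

(101)^3 ≡ 78 (mod 199)
78 + 184 = 262 ≡ 63 (mod 199)
(63)^2 ≡ 188 (mod 199)

188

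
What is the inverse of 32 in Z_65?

63

By the extended Euclidean algorithm:
65 = 2*32 + 1
32 = 32*1 + 0
gcd(32, 65) = 1, so the inverse exists.
Bézout: 1 = 1*65 − 2*32.
So 32⁻¹ ≡ −2 ≡ 63 (mod 65).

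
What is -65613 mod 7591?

2706

-65613 = -9×7591 + 2706, so -65613 ≡ 2706 (mod 7591).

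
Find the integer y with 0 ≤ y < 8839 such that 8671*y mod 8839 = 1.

1631

8839 = 1*8671 + 168
8671 = 51*168 + 103
168 = 1*103 + 65
103 = 1*65 + 38
65 = 1*38 + 27
38 = 1*27 + 11
27 = 2*11 + 5
11 = 2*5 + 1
5 = 5*1 + 0
gcd(8671, 8839) = 1, so the inverse exists.
Back-substitute for 1:
1 = 1*11 − 2*5
  = −2*27 + 5*11
  = 5*38 − 7*27
  = −7*65 + 12*38
  = 12*103 − 19*65
  = −19*168 + 31*103
  = 31*8671 − 1600*168
  = −1600*8839 + 1631*8671
So 8671⁻¹ ≡ 1631 (mod 8839).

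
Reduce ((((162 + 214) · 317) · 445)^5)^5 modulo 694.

162 + 214 = 376
376 · 317 = 119192 ≡ 518 (mod 694)
518 · 445 = 230510 ≡ 102 (mod 694)
(102)^5 ≡ 202 (mod 694)
(202)^5 ≡ 42 (mod 694)

42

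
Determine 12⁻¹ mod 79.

33

Run the extended Euclidean algorithm:
79 = 6×12 + 7
12 = 1×7 + 5
7 = 1×5 + 2
5 = 2×2 + 1
2 = 2×1 + 0
gcd(12, 79) = 1, so the inverse exists.
Back-substitute for 1:
1 = 1×5 − 2×2
  = −2×7 + 3×5
  = 3×12 − 5×7
  = −5×79 + 33×12
So 12⁻¹ ≡ 33 (mod 79).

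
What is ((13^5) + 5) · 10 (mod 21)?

(13)^5 ≡ 13 (mod 21)
13 + 5 = 18
18 · 10 = 180 ≡ 12 (mod 21)

12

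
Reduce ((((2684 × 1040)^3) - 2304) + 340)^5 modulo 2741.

499

2684 × 1040 = 2791360 ≡ 1022 (mod 2741)
(1022)^3 ≡ 2126 (mod 2741)
2126 - 2304 = -178 ≡ 2563 (mod 2741)
2563 + 340 = 2903 ≡ 162 (mod 2741)
(162)^5 ≡ 499 (mod 2741)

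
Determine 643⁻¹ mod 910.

910 = 1×643 + 267
643 = 2×267 + 109
267 = 2×109 + 49
109 = 2×49 + 11
49 = 4×11 + 5
11 = 2×5 + 1
5 = 5×1 + 0
gcd(643, 910) = 1, so the inverse exists.
Back-substitute for 1:
1 = 1×11 − 2×5
  = −2×49 + 9×11
  = 9×109 − 20×49
  = −20×267 + 49×109
  = 49×643 − 118×267
  = −118×910 + 167×643
So 643⁻¹ ≡ 167 (mod 910).

167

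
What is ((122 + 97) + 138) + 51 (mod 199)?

122 + 97 = 219 ≡ 20 (mod 199)
20 + 138 = 158
158 + 51 = 209 ≡ 10 (mod 199)

10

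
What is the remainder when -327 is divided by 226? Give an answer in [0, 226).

-327 = -2*226 + 125, so -327 ≡ 125 (mod 226).

125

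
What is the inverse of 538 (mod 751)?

342

By the extended Euclidean algorithm:
751 = 1*538 + 213
538 = 2*213 + 112
213 = 1*112 + 101
112 = 1*101 + 11
101 = 9*11 + 2
11 = 5*2 + 1
2 = 2*1 + 0
gcd(538, 751) = 1, so the inverse exists.
Back-substitute for 1:
1 = 1*11 − 5*2
  = −5*101 + 46*11
  = 46*112 − 51*101
  = −51*213 + 97*112
  = 97*538 − 245*213
  = −245*751 + 342*538
So 538⁻¹ ≡ 342 (mod 751).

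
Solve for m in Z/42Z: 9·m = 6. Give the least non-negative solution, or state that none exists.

10

gcd(9, 42) = 3, and 3 | 6, so solutions exist.
Divide through by 3: 3·m ≡ 2 (mod 14).
3⁻¹ ≡ 5 (mod 14).
m ≡ 5·2 ≡ 10 (mod 14).
The smallest non-negative solution is m = 10.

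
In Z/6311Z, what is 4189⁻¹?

6311 = 1×4189 + 2122
4189 = 1×2122 + 2067
2122 = 1×2067 + 55
2067 = 37×55 + 32
55 = 1×32 + 23
32 = 1×23 + 9
23 = 2×9 + 5
9 = 1×5 + 4
5 = 1×4 + 1
4 = 4×1 + 0
gcd(4189, 6311) = 1, so the inverse exists.
Back-substitute for 1:
1 = 1×5 − 1×4
  = −1×9 + 2×5
  = 2×23 − 5×9
  = −5×32 + 7×23
  = 7×55 − 12×32
  = −12×2067 + 451×55
  = 451×2122 − 463×2067
  = −463×4189 + 914×2122
  = 914×6311 − 1377×4189
So 4189⁻¹ ≡ −1377 ≡ 4934 (mod 6311).

4934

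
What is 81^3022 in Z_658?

459

Using repeated squaring:
3022 in binary is 101111001110, i.e. 3022 = 2048 + 512 + 256 + 128 + 64 + 8 + 4 + 2.
81^1 ≡ 81 (mod 658)
81^2 ≡ 81^2 = 6561 ≡ 639 (mod 658)
81^4 ≡ 639^2 = 408321 ≡ 361 (mod 658)
81^8 ≡ 361^2 = 130321 ≡ 37 (mod 658)
81^16 ≡ 37^2 = 1369 ≡ 53 (mod 658)
81^32 ≡ 53^2 = 2809 ≡ 177 (mod 658)
81^64 ≡ 177^2 = 31329 ≡ 403 (mod 658)
81^128 ≡ 403^2 = 162409 ≡ 541 (mod 658)
81^256 ≡ 541^2 = 292681 ≡ 529 (mod 658)
81^512 ≡ 529^2 = 279841 ≡ 191 (mod 658)
81^1024 ≡ 191^2 = 36481 ≡ 291 (mod 658)
81^2048 ≡ 291^2 = 84681 ≡ 457 (mod 658)
81^3022 = 81^2048 × 81^512 × 81^256 × 81^128 × 81^64 × 81^8 × 81^4 × 81^2 ≡ 457 × 191 × 529 × 541 × 403 × 37 × 361 × 639 (mod 658).
Accumulate the product:
457 × 191 = 87287 ≡ 431
431 × 529 = 227999 ≡ 331
331 × 541 = 179071 ≡ 95
95 × 403 = 38285 ≡ 121
121 × 37 = 4477 ≡ 529
529 × 361 = 190969 ≡ 149
149 × 639 = 95211 ≡ 459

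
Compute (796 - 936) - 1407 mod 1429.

796 - 936 = -140 ≡ 1289 (mod 1429)
1289 - 1407 = -118 ≡ 1311 (mod 1429)

1311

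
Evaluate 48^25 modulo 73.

6

By square-and-multiply:
25 in binary is 11001, i.e. 25 = 16 + 8 + 1.
48^1 ≡ 48 (mod 73)
48^2 ≡ 48^2 = 2304 ≡ 41 (mod 73)
48^4 ≡ 41^2 = 1681 ≡ 2 (mod 73)
48^8 ≡ 2^2 = 4 (mod 73)
48^16 ≡ 4^2 = 16 (mod 73)
48^25 = 48^16 · 48^8 · 48^1 ≡ 16 · 4 · 48 (mod 73).
Accumulate the product:
16 · 4 = 64
64 · 48 = 3072 ≡ 6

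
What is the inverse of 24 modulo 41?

12

41 = 1×24 + 17
24 = 1×17 + 7
17 = 2×7 + 3
7 = 2×3 + 1
3 = 3×1 + 0
gcd(24, 41) = 1, so the inverse exists.
Back-substitute for 1:
1 = 1×7 − 2×3
  = −2×17 + 5×7
  = 5×24 − 7×17
  = −7×41 + 12×24
So 24⁻¹ ≡ 12 (mod 41).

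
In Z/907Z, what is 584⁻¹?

629

907 = 1*584 + 323
584 = 1*323 + 261
323 = 1*261 + 62
261 = 4*62 + 13
62 = 4*13 + 10
13 = 1*10 + 3
10 = 3*3 + 1
3 = 3*1 + 0
gcd(584, 907) = 1, so the inverse exists.
Back-substitute for 1:
1 = 1*10 − 3*3
  = −3*13 + 4*10
  = 4*62 − 19*13
  = −19*261 + 80*62
  = 80*323 − 99*261
  = −99*584 + 179*323
  = 179*907 − 278*584
So 584⁻¹ ≡ −278 ≡ 629 (mod 907).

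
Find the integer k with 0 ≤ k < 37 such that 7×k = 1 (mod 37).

Run the extended Euclidean algorithm:
37 = 5*7 + 2
7 = 3*2 + 1
2 = 2*1 + 0
gcd(7, 37) = 1, so the inverse exists.
Bézout: 1 = −3*37 + 16*7.
So 7⁻¹ ≡ 16 (mod 37).

16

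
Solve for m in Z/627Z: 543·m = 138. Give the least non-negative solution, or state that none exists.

73

gcd(543, 627) = 3, and 3 | 138, so solutions exist.
Divide through by 3: 181·m = 46 (mod 209).
181⁻¹ ≡ 97 (mod 209).
m ≡ 97·46 ≡ 73 (mod 209).
The smallest non-negative solution is m = 73.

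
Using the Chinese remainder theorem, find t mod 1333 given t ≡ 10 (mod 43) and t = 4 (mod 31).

43⁻¹ mod 31: 43*13 ≡ 1 (mod 31), so 43⁻¹ ≡ 13.
t = 10 + 43*((4 − 10)*13 mod 31) = 10 + 43*15 = 655.

655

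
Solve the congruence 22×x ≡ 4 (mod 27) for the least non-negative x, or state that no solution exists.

gcd(22, 27) = 1, so a unique solution mod 27 exists.
22⁻¹ ≡ 16 (mod 27).
x ≡ 16×4 ≡ 10 (mod 27).

10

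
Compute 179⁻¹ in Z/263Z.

72

Apply the Euclidean algorithm and back-substitute:
263 = 1*179 + 84
179 = 2*84 + 11
84 = 7*11 + 7
11 = 1*7 + 4
7 = 1*4 + 3
4 = 1*3 + 1
3 = 3*1 + 0
gcd(179, 263) = 1, so the inverse exists.
Back-substitute for 1:
1 = 1*4 − 1*3
  = −1*7 + 2*4
  = 2*11 − 3*7
  = −3*84 + 23*11
  = 23*179 − 49*84
  = −49*263 + 72*179
So 179⁻¹ ≡ 72 (mod 263).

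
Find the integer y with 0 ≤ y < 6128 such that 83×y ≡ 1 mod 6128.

6128 = 73*83 + 69
83 = 1*69 + 14
69 = 4*14 + 13
14 = 1*13 + 1
13 = 13*1 + 0
gcd(83, 6128) = 1, so the inverse exists.
Back-substitute for 1:
1 = 1*14 − 1*13
  = −1*69 + 5*14
  = 5*83 − 6*69
  = −6*6128 + 443*83
So 83⁻¹ ≡ 443 (mod 6128).

443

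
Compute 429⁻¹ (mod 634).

Run the extended Euclidean algorithm:
634 = 1×429 + 205
429 = 2×205 + 19
205 = 10×19 + 15
19 = 1×15 + 4
15 = 3×4 + 3
4 = 1×3 + 1
3 = 3×1 + 0
gcd(429, 634) = 1, so the inverse exists.
Bézout: 1 = −113×634 + 167×429.
So 429⁻¹ ≡ 167 (mod 634).

167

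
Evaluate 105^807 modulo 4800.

105^1 ≡ 105 (mod 4800)
105^2 ≡ 105^2 = 11025 ≡ 1425 (mod 4800)
105^4 ≡ 1425^2 = 2030625 ≡ 225 (mod 4800)
105^8 ≡ 225^2 = 50625 ≡ 2625 (mod 4800)
105^16 ≡ 2625^2 = 6890625 ≡ 2625 (mod 4800)
105^32 ≡ 2625^2 = 6890625 ≡ 2625 (mod 4800)
105^64 ≡ 2625^2 = 6890625 ≡ 2625 (mod 4800)
105^128 ≡ 2625^2 = 6890625 ≡ 2625 (mod 4800)
105^256 ≡ 2625^2 = 6890625 ≡ 2625 (mod 4800)
105^512 ≡ 2625^2 = 6890625 ≡ 2625 (mod 4800)
105^807 = 105^512 × 105^256 × 105^32 × 105^4 × 105^2 × 105^1 ≡ 2625 × 2625 × 2625 × 225 × 1425 × 105 (mod 4800).
Accumulate the product:
2625 × 2625 = 6890625 ≡ 2625
2625 × 2625 = 6890625 ≡ 2625
2625 × 225 = 590625 ≡ 225
225 × 1425 = 320625 ≡ 3825
3825 × 105 = 401625 ≡ 3225

3225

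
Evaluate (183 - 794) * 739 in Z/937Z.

183 - 794 = -611 ≡ 326 (mod 937)
326 * 739 = 240914 ≡ 105 (mod 937)

105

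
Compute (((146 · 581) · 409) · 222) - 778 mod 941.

889

146 · 581 = 84826 ≡ 136 (mod 941)
136 · 409 = 55624 ≡ 105 (mod 941)
105 · 222 = 23310 ≡ 726 (mod 941)
726 - 778 = -52 ≡ 889 (mod 941)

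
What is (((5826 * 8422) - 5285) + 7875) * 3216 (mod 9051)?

4395

5826 * 8422 = 49066572 ≡ 1101 (mod 9051)
1101 - 5285 = -4184 ≡ 4867 (mod 9051)
4867 + 7875 = 12742 ≡ 3691 (mod 9051)
3691 * 3216 = 11870256 ≡ 4395 (mod 9051)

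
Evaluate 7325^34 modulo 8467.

1739

By square-and-multiply:
7325^1 ≡ 7325 (mod 8467)
7325^2 ≡ 7325^2 = 53655625 ≡ 246 (mod 8467)
7325^4 ≡ 246^2 = 60516 ≡ 1247 (mod 8467)
7325^8 ≡ 1247^2 = 1555009 ≡ 5548 (mod 8467)
7325^16 ≡ 5548^2 = 30780304 ≡ 2759 (mod 8467)
7325^32 ≡ 2759^2 = 7612081 ≡ 248 (mod 8467)
7325^34 = 7325^32 × 7325^2 ≡ 248 × 246 (mod 8467).
248 × 246 = 61008 ≡ 1739 (mod 8467).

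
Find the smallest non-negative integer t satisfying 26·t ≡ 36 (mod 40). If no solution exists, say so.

6

gcd(26, 40) = 2, and 2 | 36, so solutions exist.
Divide through by 2: 13·t ≡ 18 mod 20.
13⁻¹ ≡ 17 (mod 20).
t ≡ 17·18 ≡ 6 (mod 20).
The smallest non-negative solution is t = 6.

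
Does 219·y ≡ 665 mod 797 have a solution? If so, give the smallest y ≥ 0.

gcd(219, 797) = 1, so a unique solution mod 797 exists.
219⁻¹ ≡ 222 (mod 797).
y ≡ 222·665 ≡ 185 (mod 797).

185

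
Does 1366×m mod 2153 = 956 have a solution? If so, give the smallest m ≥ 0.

2015

gcd(1366, 2153) = 1, so a unique solution mod 2153 exists.
1366⁻¹ ≡ 1770 (mod 2153).
m ≡ 1770×956 ≡ 2015 (mod 2153).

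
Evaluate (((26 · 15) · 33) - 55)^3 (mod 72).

71

26 · 15 = 390 ≡ 30 (mod 72)
30 · 33 = 990 ≡ 54 (mod 72)
54 - 55 = -1 ≡ 71 (mod 72)
(71)^3 ≡ 71 (mod 72)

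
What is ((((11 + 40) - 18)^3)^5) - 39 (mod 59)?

11 + 40 = 51
51 - 18 = 33
(33)^3 ≡ 6 (mod 59)
(6)^5 ≡ 47 (mod 59)
47 - 39 = 8

8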